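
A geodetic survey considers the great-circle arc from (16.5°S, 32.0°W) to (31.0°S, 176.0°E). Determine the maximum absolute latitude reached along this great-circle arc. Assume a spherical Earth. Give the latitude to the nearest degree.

The great circle lies in the plane with unit normal n̂ = (p₁ × p₂)/|p₁ × p₂|.
Here n̂_z ≈ -0.473; the vertex latitude is φ_max = arccos|n̂_z| ≈ 61.7°.
Check via Clairaut: cos φ_max = |cos φ₁| · sin C = cos(16.5°)·sin(150.4°) ≈ 0.473, again giving ≈ 61.7°.

≈ 62°S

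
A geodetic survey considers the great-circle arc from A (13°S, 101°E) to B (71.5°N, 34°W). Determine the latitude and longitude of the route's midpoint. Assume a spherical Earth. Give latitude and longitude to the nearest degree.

≈ (43°N, 84°E)

Write both endpoints as unit vectors p₁, p₂ with components (cos φ cos λ, cos φ sin λ, sin φ).
The central angle between the endpoints is δ = arccos(p₁·p₂) ≈ 2.017 rad (115.6°).
Interpolate at f = 1/2 with slerp weights a = sin((1−f)δ)/sin δ ≈ 0.938, b = sin(fδ)/sin δ ≈ 0.938.
p = a·p₁ + b·p₂ ≈ (0.072, 0.731, 0.679); φ = arcsin(p_z) ≈ 42.74°, λ = atan2(p_y, p_x) ≈ 84.35°.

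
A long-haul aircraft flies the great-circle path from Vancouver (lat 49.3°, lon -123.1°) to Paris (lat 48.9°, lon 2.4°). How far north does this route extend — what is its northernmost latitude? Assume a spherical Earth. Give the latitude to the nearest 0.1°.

The great circle lies in the plane with unit normal n̂ = (p₁ × p₂)/|p₁ × p₂|.
Here n̂_z ≈ +0.369; the vertex latitude is φ_max = arccos|n̂_z| ≈ 68.4°.
Check via Clairaut: cos φ_max = |cos φ₁| · sin C = cos(49.3°)·sin(34.4°) ≈ 0.369, again giving ≈ 68.4°.

≈ 68.4°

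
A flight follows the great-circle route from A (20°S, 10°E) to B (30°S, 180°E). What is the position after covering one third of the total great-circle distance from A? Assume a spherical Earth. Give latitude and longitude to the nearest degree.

Convert each endpoint to a unit vector on the sphere (x = cos φ cos λ, y = cos φ sin λ, z = sin φ).
The central angle between the endpoints is δ = arccos(p₁·p₂) ≈ 2.253 rad (129.1°).
Interpolate at f = 1/3 with slerp weights a = sin((1−f)δ)/sin δ ≈ 1.285, b = sin(fδ)/sin δ ≈ 0.879.
p = a·p₁ + b·p₂ ≈ (0.428, 0.210, -0.879); φ = arcsin(p_z) ≈ -61.53°, λ = atan2(p_y, p_x) ≈ 26.10°.

≈ (62°S, 26°E)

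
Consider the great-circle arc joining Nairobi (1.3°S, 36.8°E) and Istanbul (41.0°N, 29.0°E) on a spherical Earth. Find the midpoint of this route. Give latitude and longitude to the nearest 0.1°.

≈ 19.9°N, 33.4°E

Write both endpoints as unit vectors p₁, p₂ with components (cos φ cos λ, cos φ sin λ, sin φ).
The central angle between the endpoints is δ = arccos(p₁·p₂) ≈ 0.749 rad (42.9°).
Interpolate at f = 1/2 with slerp weights a = sin((1−f)δ)/sin δ ≈ 0.537, b = sin(fδ)/sin δ ≈ 0.537.
p = a·p₁ + b·p₂ ≈ (0.785, 0.518, 0.340); φ = arcsin(p_z) ≈ 19.89°, λ = atan2(p_y, p_x) ≈ 33.45°.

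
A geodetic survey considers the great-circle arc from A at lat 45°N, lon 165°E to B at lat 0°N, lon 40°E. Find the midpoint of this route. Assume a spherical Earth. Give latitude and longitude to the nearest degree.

From cos δ = sin φ₁ sin φ₂ + cos φ₁ cos φ₂ cos Δλ, the central angle is δ ≈ 1.988 rad (113.9°).
Interpolate at f = 1/2 with slerp weights a = sin((1−f)δ)/sin δ ≈ 0.917, b = sin(fδ)/sin δ ≈ 0.917.
p = a·p₁ + b·p₂ ≈ (0.076, 0.757, 0.649); φ = arcsin(p_z) ≈ 40.43°, λ = atan2(p_y, p_x) ≈ 84.26°.

≈ lat 40°N, lon 84°E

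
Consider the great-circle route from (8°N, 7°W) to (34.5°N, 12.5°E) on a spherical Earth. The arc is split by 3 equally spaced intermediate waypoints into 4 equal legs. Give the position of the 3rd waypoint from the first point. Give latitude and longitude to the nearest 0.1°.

The haversine formula gives a central angle δ ≈ 0.558 rad (32.0°) between the endpoints.
Interpolate at f = 3/4 with slerp weights a = sin((1−f)δ)/sin δ ≈ 0.263, b = sin(fδ)/sin δ ≈ 0.768.
p = a·p₁ + b·p₂ ≈ (0.876, 0.105, 0.471); φ = arcsin(p_z) ≈ 28.12°, λ = atan2(p_y, p_x) ≈ 6.85°.

≈ (28.1°N, 6.9°E)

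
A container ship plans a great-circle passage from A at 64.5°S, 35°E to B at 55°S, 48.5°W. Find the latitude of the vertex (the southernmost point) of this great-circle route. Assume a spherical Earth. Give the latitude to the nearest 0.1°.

≈ 67.5°S

The great circle lies in the plane with unit normal n̂ = (p₁ × p₂)/|p₁ × p₂|.
Here n̂_z ≈ -0.383; the vertex latitude is φ_max = arccos|n̂_z| ≈ 67.5°.
Check via Clairaut: cos φ_max = |cos φ₁| · sin C = cos(64.5°)·sin(117.3°) ≈ 0.383, again giving ≈ 67.5°.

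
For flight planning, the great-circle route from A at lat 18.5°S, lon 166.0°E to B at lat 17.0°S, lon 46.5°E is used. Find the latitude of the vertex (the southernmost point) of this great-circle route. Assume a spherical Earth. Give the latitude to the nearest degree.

The great circle lies in the plane with unit normal n̂ = (p₁ × p₂)/|p₁ × p₂|.
Here n̂_z ≈ -0.844; the vertex latitude is φ_max = arccos|n̂_z| ≈ 32.4°.
Check via Clairaut: cos φ_max = |cos φ₁| · sin C = cos(18.5°)·sin(117.1°) ≈ 0.844, again giving ≈ 32.4°.

≈ 32°S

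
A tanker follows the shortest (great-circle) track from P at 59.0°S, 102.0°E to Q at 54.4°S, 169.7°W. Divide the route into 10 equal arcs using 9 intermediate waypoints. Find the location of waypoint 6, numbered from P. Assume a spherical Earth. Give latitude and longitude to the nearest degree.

The haversine formula gives a central angle δ ≈ 0.787 rad (45.1°) between the endpoints.
Interpolate at f = 6/10 with slerp weights a = sin((1−f)δ)/sin δ ≈ 0.437, b = sin(fδ)/sin δ ≈ 0.642.
p = a·p₁ + b·p₂ ≈ (-0.415, 0.153, -0.897); φ = arcsin(p_z) ≈ -63.76°, λ = atan2(p_y, p_x) ≈ 159.70°.

≈ 64°S, 160°E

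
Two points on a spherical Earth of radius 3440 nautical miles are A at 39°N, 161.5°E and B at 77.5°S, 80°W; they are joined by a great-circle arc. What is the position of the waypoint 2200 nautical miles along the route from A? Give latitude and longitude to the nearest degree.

Write both endpoints as unit vectors p₁, p₂ with components (cos φ cos λ, cos φ sin λ, sin φ).
The central angle between the endpoints is δ = arccos(p₁·p₂) ≈ 2.339 rad (134.0°). The total great-circle distance is δ·R ≈ 2.339 × 3440 ≈ 8045 nmi, so the target fraction is f = 2200/8045 ≈ 0.273.
Interpolate at f ≈ 0.273 with slerp weights a = sin((1−f)δ)/sin δ ≈ 1.379, b = sin(fδ)/sin δ ≈ 0.830.
p = a·p₁ + b·p₂ ≈ (-0.985, 0.163, 0.058); φ = arcsin(p_z) ≈ 3.30°, λ = atan2(p_y, p_x) ≈ 170.60°.

≈ 3°N, 171°E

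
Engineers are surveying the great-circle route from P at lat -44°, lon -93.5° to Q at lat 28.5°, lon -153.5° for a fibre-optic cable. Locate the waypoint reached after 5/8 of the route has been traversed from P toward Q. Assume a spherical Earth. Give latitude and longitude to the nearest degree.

Convert each endpoint to a unit vector on the sphere (x = cos φ cos λ, y = cos φ sin λ, z = sin φ).
The central angle between the endpoints is δ = arccos(p₁·p₂) ≈ 1.586 rad (90.9°).
Interpolate at f = 5/8 with slerp weights a = sin((1−f)δ)/sin δ ≈ 0.560, b = sin(fδ)/sin δ ≈ 0.837.
p = a·p₁ + b·p₂ ≈ (-0.683, -0.731, 0.010); φ = arcsin(p_z) ≈ 0.57°, λ = atan2(p_y, p_x) ≈ -133.07°.

≈ lat 1°, lon -133°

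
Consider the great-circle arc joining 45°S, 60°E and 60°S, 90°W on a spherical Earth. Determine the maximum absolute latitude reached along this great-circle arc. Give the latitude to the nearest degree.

≈ 79°S

The great circle lies in the plane with unit normal n̂ = (p₁ × p₂)/|p₁ × p₂|.
Here n̂_z ≈ -0.186; the vertex latitude is φ_max = arccos|n̂_z| ≈ 79.3°.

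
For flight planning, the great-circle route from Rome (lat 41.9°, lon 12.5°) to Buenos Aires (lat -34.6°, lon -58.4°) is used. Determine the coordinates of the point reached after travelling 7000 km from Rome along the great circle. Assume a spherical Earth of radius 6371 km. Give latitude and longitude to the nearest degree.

The haversine formula gives a central angle δ ≈ 1.751 rad (100.3°) between the endpoints. The total great-circle distance is δ·R ≈ 1.751 × 6371 ≈ 11152 km, so the target fraction is f = 7000/11152 ≈ 0.628.
Interpolate at f ≈ 0.628 with slerp weights a = sin((1−f)δ)/sin δ ≈ 0.617, b = sin(fδ)/sin δ ≈ 0.905.
p = a·p₁ + b·p₂ ≈ (0.838, -0.535, -0.102); φ = arcsin(p_z) ≈ -5.87°, λ = atan2(p_y, p_x) ≈ -32.56°.

≈ lat -6°, lon -33°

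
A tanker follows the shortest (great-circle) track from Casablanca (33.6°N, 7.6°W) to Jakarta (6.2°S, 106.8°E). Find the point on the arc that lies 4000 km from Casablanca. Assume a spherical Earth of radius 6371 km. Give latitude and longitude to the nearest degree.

≈ (31°N, 35°E)

Convert each endpoint to a unit vector on the sphere (x = cos φ cos λ, y = cos φ sin λ, z = sin φ).
The central angle between the endpoints is δ = arccos(p₁·p₂) ≈ 1.984 rad (113.7°). The total great-circle distance is δ·R ≈ 1.984 × 6371 ≈ 12642 km, so the target fraction is f = 4000/12642 ≈ 0.316.
Interpolate at f ≈ 0.316 with slerp weights a = sin((1−f)δ)/sin δ ≈ 1.067, b = sin(fδ)/sin δ ≈ 0.641.
p = a·p₁ + b·p₂ ≈ (0.697, 0.493, 0.521); φ = arcsin(p_z) ≈ 31.41°, λ = atan2(p_y, p_x) ≈ 35.28°.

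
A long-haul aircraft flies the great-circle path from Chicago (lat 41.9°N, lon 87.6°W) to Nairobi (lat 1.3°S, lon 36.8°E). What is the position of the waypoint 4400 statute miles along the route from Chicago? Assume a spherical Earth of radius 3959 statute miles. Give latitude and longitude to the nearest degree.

≈ lat 34°N, lon 4°W

Convert each endpoint to a unit vector on the sphere (x = cos φ cos λ, y = cos φ sin λ, z = sin φ).
The central angle between the endpoints is δ = arccos(p₁·p₂) ≈ 2.021 rad (115.8°). The total great-circle distance is δ·R ≈ 2.021 × 3959 ≈ 8003 mi, so the target fraction is f = 4400/8003 ≈ 0.550.
Interpolate at f ≈ 0.550 with slerp weights a = sin((1−f)δ)/sin δ ≈ 0.877, b = sin(fδ)/sin δ ≈ 0.996.
p = a·p₁ + b·p₂ ≈ (0.824, -0.056, 0.563); φ = arcsin(p_z) ≈ 34.28°, λ = atan2(p_y, p_x) ≈ -3.88°.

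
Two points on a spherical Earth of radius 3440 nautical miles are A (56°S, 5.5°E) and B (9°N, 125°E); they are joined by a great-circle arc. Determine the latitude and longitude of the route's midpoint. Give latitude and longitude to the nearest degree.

Convert each endpoint to a unit vector on the sphere (x = cos φ cos λ, y = cos φ sin λ, z = sin φ).
The central angle between the endpoints is δ = arccos(p₁·p₂) ≈ 1.984 rad (113.7°).
Interpolate at f = 1/2 with slerp weights a = sin((1−f)δ)/sin δ ≈ 0.914, b = sin(fδ)/sin δ ≈ 0.914.
p = a·p₁ + b·p₂ ≈ (-0.009, 0.789, -0.615); φ = arcsin(p_z) ≈ -37.94°, λ = atan2(p_y, p_x) ≈ 90.66°.

≈ (38°S, 91°E)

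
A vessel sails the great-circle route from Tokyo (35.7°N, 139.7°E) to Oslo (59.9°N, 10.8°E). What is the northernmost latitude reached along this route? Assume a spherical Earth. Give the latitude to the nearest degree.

The great circle lies in the plane with unit normal n̂ = (p₁ × p₂)/|p₁ × p₂|.
Here n̂_z ≈ -0.327; the vertex latitude is φ_max = arccos|n̂_z| ≈ 70.9°.
Check via Clairaut: cos φ_max = |cos φ₁| · sin C = cos(35.7°)·sin(23.8°) ≈ 0.327, again giving ≈ 70.9°.

≈ 71°N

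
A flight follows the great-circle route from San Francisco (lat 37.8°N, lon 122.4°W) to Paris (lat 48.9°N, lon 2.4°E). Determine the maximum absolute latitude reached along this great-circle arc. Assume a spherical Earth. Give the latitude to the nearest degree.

≈ 64°N

The great circle lies in the plane with unit normal n̂ = (p₁ × p₂)/|p₁ × p₂|.
Here n̂_z ≈ +0.432; the vertex latitude is φ_max = arccos|n̂_z| ≈ 64.4°.
Check via Clairaut: cos φ_max = |cos φ₁| · sin C = cos(37.8°)·sin(33.2°) ≈ 0.432, again giving ≈ 64.4°.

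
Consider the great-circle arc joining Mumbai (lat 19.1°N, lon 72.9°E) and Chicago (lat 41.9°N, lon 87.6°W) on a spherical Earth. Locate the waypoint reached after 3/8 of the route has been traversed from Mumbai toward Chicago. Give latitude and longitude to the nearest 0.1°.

From cos δ = sin φ₁ sin φ₂ + cos φ₁ cos φ₂ cos Δλ, the central angle is δ ≈ 2.031 rad (116.4°).
Interpolate at f = 3/8 with slerp weights a = sin((1−f)δ)/sin δ ≈ 1.066, b = sin(fδ)/sin δ ≈ 0.770.
p = a·p₁ + b·p₂ ≈ (0.320, 0.390, 0.863); φ = arcsin(p_z) ≈ 59.70°, λ = atan2(p_y, p_x) ≈ 50.60°.

≈ lat 59.7°N, lon 50.6°E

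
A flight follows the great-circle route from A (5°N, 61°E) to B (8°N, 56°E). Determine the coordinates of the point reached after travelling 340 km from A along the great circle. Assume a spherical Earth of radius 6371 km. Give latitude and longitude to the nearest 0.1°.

From cos δ = sin φ₁ sin φ₂ + cos φ₁ cos φ₂ cos Δλ, the central angle is δ ≈ 0.101 rad (5.8°). The total great-circle distance is δ·R ≈ 0.101 × 6371 ≈ 645 km, so the target fraction is f = 340/645 ≈ 0.527.
Interpolate at f ≈ 0.527 with slerp weights a = sin((1−f)δ)/sin δ ≈ 0.474, b = sin(fδ)/sin δ ≈ 0.528.
p = a·p₁ + b·p₂ ≈ (0.521, 0.846, 0.115); φ = arcsin(p_z) ≈ 6.59°, λ = atan2(p_y, p_x) ≈ 58.37°.

≈ (6.6°N, 58.4°E)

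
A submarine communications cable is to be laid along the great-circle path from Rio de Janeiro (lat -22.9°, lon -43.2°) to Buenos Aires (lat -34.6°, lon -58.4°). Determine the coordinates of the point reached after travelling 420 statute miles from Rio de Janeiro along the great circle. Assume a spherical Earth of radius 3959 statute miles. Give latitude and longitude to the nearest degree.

≈ lat -27°, lon -48°

The haversine formula gives a central angle δ ≈ 0.309 rad (17.7°) between the endpoints. The total great-circle distance is δ·R ≈ 0.309 × 3959 ≈ 1223 mi, so the target fraction is f = 420/1223 ≈ 0.344.
Interpolate at f ≈ 0.344 with slerp weights a = sin((1−f)δ)/sin δ ≈ 0.662, b = sin(fδ)/sin δ ≈ 0.348.
p = a·p₁ + b·p₂ ≈ (0.595, -0.662, -0.456); φ = arcsin(p_z) ≈ -27.10°, λ = atan2(p_y, p_x) ≈ -48.05°.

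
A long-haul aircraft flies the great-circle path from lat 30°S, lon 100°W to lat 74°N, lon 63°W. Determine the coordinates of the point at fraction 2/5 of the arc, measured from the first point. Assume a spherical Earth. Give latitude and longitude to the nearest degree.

≈ lat 12°N, lon 93°W

Write both endpoints as unit vectors p₁, p₂ with components (cos φ cos λ, cos φ sin λ, sin φ).
The central angle between the endpoints is δ = arccos(p₁·p₂) ≈ 1.865 rad (106.9°).
Interpolate at f = 2/5 with slerp weights a = sin((1−f)δ)/sin δ ≈ 0.940, b = sin(fδ)/sin δ ≈ 0.709.
p = a·p₁ + b·p₂ ≈ (-0.053, -0.976, 0.212); φ = arcsin(p_z) ≈ 12.22°, λ = atan2(p_y, p_x) ≈ -93.09°.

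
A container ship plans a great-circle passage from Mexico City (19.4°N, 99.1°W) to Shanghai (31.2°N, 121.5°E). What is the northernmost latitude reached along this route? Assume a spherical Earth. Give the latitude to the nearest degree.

≈ 54°N

The great circle lies in the plane with unit normal n̂ = (p₁ × p₂)/|p₁ × p₂|.
Here n̂_z ≈ -0.585; the vertex latitude is φ_max = arccos|n̂_z| ≈ 54.2°.
Check via Clairaut: cos φ_max = |cos φ₁| · sin C = cos(19.4°)·sin(38.3°) ≈ 0.585, again giving ≈ 54.2°.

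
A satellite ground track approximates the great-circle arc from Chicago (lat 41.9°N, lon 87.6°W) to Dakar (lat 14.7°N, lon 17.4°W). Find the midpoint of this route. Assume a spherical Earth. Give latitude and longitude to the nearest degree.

The haversine formula gives a central angle δ ≈ 1.145 rad (65.6°) between the endpoints.
Interpolate at f = 1/2 with slerp weights a = sin((1−f)δ)/sin δ ≈ 0.595, b = sin(fδ)/sin δ ≈ 0.595.
p = a·p₁ + b·p₂ ≈ (0.568, -0.614, 0.548); φ = arcsin(p_z) ≈ 33.24°, λ = atan2(p_y, p_x) ≈ -47.27°.

≈ lat 33°N, lon 47°W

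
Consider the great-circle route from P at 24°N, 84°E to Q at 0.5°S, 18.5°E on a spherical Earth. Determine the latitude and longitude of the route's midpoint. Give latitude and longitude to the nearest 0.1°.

≈ 13.9°N, 49.6°E

The haversine formula gives a central angle δ ≈ 1.186 rad (68.0°) between the endpoints.
Interpolate at f = 1/2 with slerp weights a = sin((1−f)δ)/sin δ ≈ 0.603, b = sin(fδ)/sin δ ≈ 0.603.
p = a·p₁ + b·p₂ ≈ (0.629, 0.739, 0.240); φ = arcsin(p_z) ≈ 13.89°, λ = atan2(p_y, p_x) ≈ 49.59°.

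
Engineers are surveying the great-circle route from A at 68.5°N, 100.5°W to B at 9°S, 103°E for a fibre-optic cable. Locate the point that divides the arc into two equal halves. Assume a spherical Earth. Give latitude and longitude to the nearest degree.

Convert each endpoint to a unit vector on the sphere (x = cos φ cos λ, y = cos φ sin λ, z = sin φ).
The central angle between the endpoints is δ = arccos(p₁·p₂) ≈ 2.069 rad (118.5°).
Interpolate at f = 1/2 with slerp weights a = sin((1−f)δ)/sin δ ≈ 0.978, b = sin(fδ)/sin δ ≈ 0.978.
p = a·p₁ + b·p₂ ≈ (-0.283, 0.589, 0.757); φ = arcsin(p_z) ≈ 49.21°, λ = atan2(p_y, p_x) ≈ 115.64°.

≈ 49°N, 116°E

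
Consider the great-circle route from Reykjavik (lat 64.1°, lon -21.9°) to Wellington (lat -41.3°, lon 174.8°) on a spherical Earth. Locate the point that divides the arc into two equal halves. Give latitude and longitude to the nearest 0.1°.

The haversine formula gives a central angle δ ≈ 2.709 rad (155.2°) between the endpoints.
Interpolate at f = 1/2 with slerp weights a = sin((1−f)δ)/sin δ ≈ 2.332, b = sin(fδ)/sin δ ≈ 2.332.
p = a·p₁ + b·p₂ ≈ (-0.799, -0.221, 0.559); φ = arcsin(p_z) ≈ 33.95°, λ = atan2(p_y, p_x) ≈ -164.54°.

≈ lat 34.0°, lon -164.5°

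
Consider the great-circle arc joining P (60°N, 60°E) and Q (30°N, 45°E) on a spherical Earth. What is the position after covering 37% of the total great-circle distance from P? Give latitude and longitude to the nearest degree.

Convert each endpoint to a unit vector on the sphere (x = cos φ cos λ, y = cos φ sin λ, z = sin φ).
The central angle between the endpoints is δ = arccos(p₁·p₂) ≈ 0.552 rad (31.6°).
Interpolate at f = 0.37 with slerp weights a = sin((1−f)δ)/sin δ ≈ 0.650, b = sin(fδ)/sin δ ≈ 0.387.
p = a·p₁ + b·p₂ ≈ (0.399, 0.518, 0.756); φ = arcsin(p_z) ≈ 49.13°, λ = atan2(p_y, p_x) ≈ 52.39°.

≈ (49°N, 52°E)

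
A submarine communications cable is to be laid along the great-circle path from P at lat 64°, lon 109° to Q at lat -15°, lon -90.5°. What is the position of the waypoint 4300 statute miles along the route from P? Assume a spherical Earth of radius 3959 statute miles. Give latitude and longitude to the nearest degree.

Convert each endpoint to a unit vector on the sphere (x = cos φ cos λ, y = cos φ sin λ, z = sin φ).
The central angle between the endpoints is δ = arccos(p₁·p₂) ≈ 2.255 rad (129.2°). The total great-circle distance is δ·R ≈ 2.255 × 3959 ≈ 8926 mi, so the target fraction is f = 4300/8926 ≈ 0.482.
Interpolate at f ≈ 0.482 with slerp weights a = sin((1−f)δ)/sin δ ≈ 1.187, b = sin(fδ)/sin δ ≈ 1.141.
p = a·p₁ + b·p₂ ≈ (-0.179, -0.611, 0.771); φ = arcsin(p_z) ≈ 50.49°, λ = atan2(p_y, p_x) ≈ -106.34°.

≈ lat 50°, lon -106°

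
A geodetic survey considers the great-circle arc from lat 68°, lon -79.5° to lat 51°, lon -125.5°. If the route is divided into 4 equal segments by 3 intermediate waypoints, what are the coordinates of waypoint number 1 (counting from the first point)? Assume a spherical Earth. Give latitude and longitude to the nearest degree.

Convert each endpoint to a unit vector on the sphere (x = cos φ cos λ, y = cos φ sin λ, z = sin φ).
The central angle between the endpoints is δ = arccos(p₁·p₂) ≈ 0.486 rad (27.8°).
Interpolate at f = 1/4 with slerp weights a = sin((1−f)δ)/sin δ ≈ 0.763, b = sin(fδ)/sin δ ≈ 0.259.
p = a·p₁ + b·p₂ ≈ (-0.043, -0.414, 0.909); φ = arcsin(p_z) ≈ 65.40°, λ = atan2(p_y, p_x) ≈ -95.89°.

≈ lat 65°, lon -96°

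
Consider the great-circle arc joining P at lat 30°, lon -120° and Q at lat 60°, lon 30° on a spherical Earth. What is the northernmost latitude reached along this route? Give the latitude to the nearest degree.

≈ 77°

The great circle lies in the plane with unit normal n̂ = (p₁ × p₂)/|p₁ × p₂|.
Here n̂_z ≈ +0.217; the vertex latitude is φ_max = arccos|n̂_z| ≈ 77.5°.
Check via Clairaut: cos φ_max = |cos φ₁| · sin C = cos(30.0°)·sin(14.5°) ≈ 0.217, again giving ≈ 77.5°.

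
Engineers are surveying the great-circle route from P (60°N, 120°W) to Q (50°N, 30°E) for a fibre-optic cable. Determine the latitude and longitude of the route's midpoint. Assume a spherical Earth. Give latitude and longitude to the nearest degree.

≈ (79°N, 20°W)

Convert each endpoint to a unit vector on the sphere (x = cos φ cos λ, y = cos φ sin λ, z = sin φ).
The central angle between the endpoints is δ = arccos(p₁·p₂) ≈ 1.176 rad (67.4°).
Interpolate at f = 1/2 with slerp weights a = sin((1−f)δ)/sin δ ≈ 0.601, b = sin(fδ)/sin δ ≈ 0.601.
p = a·p₁ + b·p₂ ≈ (0.184, -0.067, 0.981); φ = arcsin(p_z) ≈ 78.69°, λ = atan2(p_y, p_x) ≈ -20.00°.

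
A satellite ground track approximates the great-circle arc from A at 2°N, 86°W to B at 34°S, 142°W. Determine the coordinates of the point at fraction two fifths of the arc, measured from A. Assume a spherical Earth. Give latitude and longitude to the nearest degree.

≈ 14°S, 106°W

Convert each endpoint to a unit vector on the sphere (x = cos φ cos λ, y = cos φ sin λ, z = sin φ).
The central angle between the endpoints is δ = arccos(p₁·p₂) ≈ 1.111 rad (63.7°).
Interpolate at f = 2/5 with slerp weights a = sin((1−f)δ)/sin δ ≈ 0.690, b = sin(fδ)/sin δ ≈ 0.480.
p = a·p₁ + b·p₂ ≈ (-0.265, -0.933, -0.244); φ = arcsin(p_z) ≈ -14.13°, λ = atan2(p_y, p_x) ≈ -105.88°.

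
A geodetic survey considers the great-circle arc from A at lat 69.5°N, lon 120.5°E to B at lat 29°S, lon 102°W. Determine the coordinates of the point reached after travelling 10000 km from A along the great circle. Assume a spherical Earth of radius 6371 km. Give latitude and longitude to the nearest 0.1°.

Convert each endpoint to a unit vector on the sphere (x = cos φ cos λ, y = cos φ sin λ, z = sin φ).
The central angle between the endpoints is δ = arccos(p₁·p₂) ≈ 2.318 rad (132.8°). The total great-circle distance is δ·R ≈ 2.318 × 6371 ≈ 14771 km, so the target fraction is f = 10000/14771 ≈ 0.677.
Interpolate at f ≈ 0.677 with slerp weights a = sin((1−f)δ)/sin δ ≈ 0.928, b = sin(fδ)/sin δ ≈ 1.364.
p = a·p₁ + b·p₂ ≈ (-0.413, -0.887, 0.208); φ = arcsin(p_z) ≈ 12.03°, λ = atan2(p_y, p_x) ≈ -114.98°.

≈ lat 12.0°N, lon 115.0°W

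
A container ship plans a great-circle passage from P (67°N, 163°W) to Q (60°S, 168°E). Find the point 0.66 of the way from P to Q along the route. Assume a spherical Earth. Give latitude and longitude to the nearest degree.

≈ (17°S, 178°E)

Convert each endpoint to a unit vector on the sphere (x = cos φ cos λ, y = cos φ sin λ, z = sin φ).
The central angle between the endpoints is δ = arccos(p₁·p₂) ≈ 2.248 rad (128.8°).
Interpolate at f = 0.66 with slerp weights a = sin((1−f)δ)/sin δ ≈ 0.888, b = sin(fδ)/sin δ ≈ 1.278.
p = a·p₁ + b·p₂ ≈ (-0.957, 0.031, -0.290); φ = arcsin(p_z) ≈ -16.84°, λ = atan2(p_y, p_x) ≈ 178.12°.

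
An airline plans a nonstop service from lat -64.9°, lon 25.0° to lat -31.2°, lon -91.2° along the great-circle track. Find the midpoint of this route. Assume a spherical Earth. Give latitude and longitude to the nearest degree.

≈ lat -62°, lon -62°

The haversine formula gives a central angle δ ≈ 1.257 rad (72.0°) between the endpoints.
Interpolate at f = 1/2 with slerp weights a = sin((1−f)δ)/sin δ ≈ 0.618, b = sin(fδ)/sin δ ≈ 0.618.
p = a·p₁ + b·p₂ ≈ (0.227, -0.418, -0.880); φ = arcsin(p_z) ≈ -61.63°, λ = atan2(p_y, p_x) ≈ -61.53°.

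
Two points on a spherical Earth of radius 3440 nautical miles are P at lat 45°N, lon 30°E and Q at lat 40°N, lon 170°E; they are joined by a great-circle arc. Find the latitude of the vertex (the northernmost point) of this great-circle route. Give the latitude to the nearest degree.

≈ 70°N

The great circle lies in the plane with unit normal n̂ = (p₁ × p₂)/|p₁ × p₂|.
Here n̂_z ≈ +0.348; the vertex latitude is φ_max = arccos|n̂_z| ≈ 69.6°.
Check via Clairaut: cos φ_max = |cos φ₁| · sin C = cos(45.0°)·sin(29.5°) ≈ 0.348, again giving ≈ 69.6°.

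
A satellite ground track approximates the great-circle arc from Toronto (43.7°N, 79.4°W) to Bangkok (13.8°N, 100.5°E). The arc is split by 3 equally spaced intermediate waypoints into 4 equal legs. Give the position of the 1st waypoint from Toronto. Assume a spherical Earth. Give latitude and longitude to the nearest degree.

Write both endpoints as unit vectors p₁, p₂ with components (cos φ cos λ, cos φ sin λ, sin φ).
The central angle between the endpoints is δ = arccos(p₁·p₂) ≈ 2.138 rad (122.5°).
Interpolate at f = 1/4 with slerp weights a = sin((1−f)δ)/sin δ ≈ 1.185, b = sin(fδ)/sin δ ≈ 0.604.
p = a·p₁ + b·p₂ ≈ (0.051, -0.265, 0.963); φ = arcsin(p_z) ≈ 74.32°, λ = atan2(p_y, p_x) ≈ -79.18°.

≈ 74°N, 79°W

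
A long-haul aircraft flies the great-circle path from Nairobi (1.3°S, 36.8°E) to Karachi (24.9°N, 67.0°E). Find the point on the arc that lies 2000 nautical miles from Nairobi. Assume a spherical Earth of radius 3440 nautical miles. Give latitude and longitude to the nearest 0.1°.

The haversine formula gives a central angle δ ≈ 0.685 rad (39.3°) between the endpoints. The total great-circle distance is δ·R ≈ 0.685 × 3440 ≈ 2358 nmi, so the target fraction is f = 2000/2358 ≈ 0.848.
Interpolate at f ≈ 0.848 with slerp weights a = sin((1−f)δ)/sin δ ≈ 0.164, b = sin(fδ)/sin δ ≈ 0.868.
p = a·p₁ + b·p₂ ≈ (0.439, 0.823, 0.362); φ = arcsin(p_z) ≈ 21.20°, λ = atan2(p_y, p_x) ≈ 61.93°.

≈ (21.2°N, 61.9°E)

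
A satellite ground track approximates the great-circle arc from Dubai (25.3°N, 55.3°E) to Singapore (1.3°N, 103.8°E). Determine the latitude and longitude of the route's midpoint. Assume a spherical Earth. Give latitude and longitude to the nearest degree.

Write both endpoints as unit vectors p₁, p₂ with components (cos φ cos λ, cos φ sin λ, sin φ).
The central angle between the endpoints is δ = arccos(p₁·p₂) ≈ 0.916 rad (52.5°).
Interpolate at f = 1/2 with slerp weights a = sin((1−f)δ)/sin δ ≈ 0.558, b = sin(fδ)/sin δ ≈ 0.558.
p = a·p₁ + b·p₂ ≈ (0.154, 0.956, 0.251); φ = arcsin(p_z) ≈ 14.53°, λ = atan2(p_y, p_x) ≈ 80.85°.

≈ 15°N, 81°E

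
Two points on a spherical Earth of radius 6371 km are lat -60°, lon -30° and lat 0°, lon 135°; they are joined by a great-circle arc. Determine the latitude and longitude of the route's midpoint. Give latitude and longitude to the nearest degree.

Write both endpoints as unit vectors p₁, p₂ with components (cos φ cos λ, cos φ sin λ, sin φ).
The central angle between the endpoints is δ = arccos(p₁·p₂) ≈ 2.075 rad (118.9°).
Interpolate at f = 1/2 with slerp weights a = sin((1−f)δ)/sin δ ≈ 0.983, b = sin(fδ)/sin δ ≈ 0.983.
p = a·p₁ + b·p₂ ≈ (-0.270, 0.450, -0.852); φ = arcsin(p_z) ≈ -58.39°, λ = atan2(p_y, p_x) ≈ 120.95°.

≈ lat -58°, lon 121°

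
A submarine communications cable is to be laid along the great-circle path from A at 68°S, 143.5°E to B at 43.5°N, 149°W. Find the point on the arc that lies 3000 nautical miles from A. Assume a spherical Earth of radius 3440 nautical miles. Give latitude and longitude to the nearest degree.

Write both endpoints as unit vectors p₁, p₂ with components (cos φ cos λ, cos φ sin λ, sin φ).
The central angle between the endpoints is δ = arccos(p₁·p₂) ≈ 2.134 rad (122.3°). The total great-circle distance is δ·R ≈ 2.134 × 3440 ≈ 7342 nmi, so the target fraction is f = 3000/7342 ≈ 0.409.
Interpolate at f ≈ 0.409 with slerp weights a = sin((1−f)δ)/sin δ ≈ 1.127, b = sin(fδ)/sin δ ≈ 0.906.
p = a·p₁ + b·p₂ ≈ (-0.903, -0.087, -0.422); φ = arcsin(p_z) ≈ -24.93°, λ = atan2(p_y, p_x) ≈ -174.48°.

≈ 25°S, 174°W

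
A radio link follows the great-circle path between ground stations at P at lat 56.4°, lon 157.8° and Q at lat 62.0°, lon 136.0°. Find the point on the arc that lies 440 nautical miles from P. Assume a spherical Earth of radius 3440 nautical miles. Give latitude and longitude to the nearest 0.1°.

Convert each endpoint to a unit vector on the sphere (x = cos φ cos λ, y = cos φ sin λ, z = sin φ).
The central angle between the endpoints is δ = arccos(p₁·p₂) ≈ 0.217 rad (12.4°). The total great-circle distance is δ·R ≈ 0.217 × 3440 ≈ 745 nmi, so the target fraction is f = 440/745 ≈ 0.591.
Interpolate at f ≈ 0.591 with slerp weights a = sin((1−f)δ)/sin δ ≈ 0.412, b = sin(fδ)/sin δ ≈ 0.594.
p = a·p₁ + b·p₂ ≈ (-0.412, 0.280, 0.867); φ = arcsin(p_z) ≈ 60.15°, λ = atan2(p_y, p_x) ≈ 145.80°.

≈ lat 60.2°, lon 145.8°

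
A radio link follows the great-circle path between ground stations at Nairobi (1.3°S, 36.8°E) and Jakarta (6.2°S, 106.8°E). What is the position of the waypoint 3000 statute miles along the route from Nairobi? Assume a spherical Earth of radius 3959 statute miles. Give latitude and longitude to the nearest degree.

Convert each endpoint to a unit vector on the sphere (x = cos φ cos λ, y = cos φ sin λ, z = sin φ).
The central angle between the endpoints is δ = arccos(p₁·p₂) ≈ 1.221 rad (70.0°). The total great-circle distance is δ·R ≈ 1.221 × 3959 ≈ 4835 mi, so the target fraction is f = 3000/4835 ≈ 0.620.
Interpolate at f ≈ 0.620 with slerp weights a = sin((1−f)δ)/sin δ ≈ 0.476, b = sin(fδ)/sin δ ≈ 0.732.
p = a·p₁ + b·p₂ ≈ (0.171, 0.981, -0.090); φ = arcsin(p_z) ≈ -5.15°, λ = atan2(p_y, p_x) ≈ 80.13°.

≈ 5°S, 80°E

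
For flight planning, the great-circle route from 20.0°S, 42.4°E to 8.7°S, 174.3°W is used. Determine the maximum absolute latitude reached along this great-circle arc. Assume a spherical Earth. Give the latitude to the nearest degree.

The great circle lies in the plane with unit normal n̂ = (p₁ × p₂)/|p₁ × p₂|.
Here n̂_z ≈ +0.770; the vertex latitude is φ_max = arccos|n̂_z| ≈ 39.6°.

≈ 40°S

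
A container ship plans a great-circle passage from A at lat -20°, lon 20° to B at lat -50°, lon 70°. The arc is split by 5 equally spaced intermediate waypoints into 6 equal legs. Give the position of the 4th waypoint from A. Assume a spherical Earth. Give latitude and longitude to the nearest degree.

≈ lat -43°, lon 49°

Convert each endpoint to a unit vector on the sphere (x = cos φ cos λ, y = cos φ sin λ, z = sin φ).
The central angle between the endpoints is δ = arccos(p₁·p₂) ≈ 0.863 rad (49.4°).
Interpolate at f = 4/6 with slerp weights a = sin((1−f)δ)/sin δ ≈ 0.373, b = sin(fδ)/sin δ ≈ 0.716.
p = a·p₁ + b·p₂ ≈ (0.487, 0.553, -0.676); φ = arcsin(p_z) ≈ -42.55°, λ = atan2(p_y, p_x) ≈ 48.60°.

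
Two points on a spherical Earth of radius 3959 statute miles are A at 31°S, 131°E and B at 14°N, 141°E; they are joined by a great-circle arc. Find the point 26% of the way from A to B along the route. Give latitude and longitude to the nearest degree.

≈ 19°S, 134°E

Write both endpoints as unit vectors p₁, p₂ with components (cos φ cos λ, cos φ sin λ, sin φ).
The central angle between the endpoints is δ = arccos(p₁·p₂) ≈ 0.803 rad (46.0°).
Interpolate at f = 0.26 with slerp weights a = sin((1−f)δ)/sin δ ≈ 0.778, b = sin(fδ)/sin δ ≈ 0.288.
p = a·p₁ + b·p₂ ≈ (-0.655, 0.679, -0.331); φ = arcsin(p_z) ≈ -19.34°, λ = atan2(p_y, p_x) ≈ 133.95°.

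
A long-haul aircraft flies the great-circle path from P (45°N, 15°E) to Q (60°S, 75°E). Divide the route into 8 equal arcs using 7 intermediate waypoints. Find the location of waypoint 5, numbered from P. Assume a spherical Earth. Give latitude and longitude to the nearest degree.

The haversine formula gives a central angle δ ≈ 2.021 rad (115.8°) between the endpoints.
Interpolate at f = 5/8 with slerp weights a = sin((1−f)δ)/sin δ ≈ 0.764, b = sin(fδ)/sin δ ≈ 1.059.
p = a·p₁ + b·p₂ ≈ (0.659, 0.651, -0.377); φ = arcsin(p_z) ≈ -22.14°, λ = atan2(p_y, p_x) ≈ 44.67°.

≈ (22°S, 45°E)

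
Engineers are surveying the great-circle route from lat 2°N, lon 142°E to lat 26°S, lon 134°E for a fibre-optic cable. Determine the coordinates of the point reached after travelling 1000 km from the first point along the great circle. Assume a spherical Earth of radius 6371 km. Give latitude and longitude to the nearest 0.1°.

Write both endpoints as unit vectors p₁, p₂ with components (cos φ cos λ, cos φ sin λ, sin φ).
The central angle between the endpoints is δ = arccos(p₁·p₂) ≈ 0.507 rad (29.0°). The total great-circle distance is δ·R ≈ 0.507 × 6371 ≈ 3230 km, so the target fraction is f = 1000/3230 ≈ 0.310.
Interpolate at f ≈ 0.310 with slerp weights a = sin((1−f)δ)/sin δ ≈ 0.706, b = sin(fδ)/sin δ ≈ 0.322.
p = a·p₁ + b·p₂ ≈ (-0.757, 0.643, -0.116); φ = arcsin(p_z) ≈ -6.69°, λ = atan2(p_y, p_x) ≈ 139.68°.

≈ lat 6.7°S, lon 139.7°E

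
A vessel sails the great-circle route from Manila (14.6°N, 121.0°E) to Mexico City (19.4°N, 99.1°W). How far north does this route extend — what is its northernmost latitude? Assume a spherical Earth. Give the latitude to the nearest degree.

≈ 42°N

The great circle lies in the plane with unit normal n̂ = (p₁ × p₂)/|p₁ × p₂|.
Here n̂_z ≈ +0.745; the vertex latitude is φ_max = arccos|n̂_z| ≈ 41.8°.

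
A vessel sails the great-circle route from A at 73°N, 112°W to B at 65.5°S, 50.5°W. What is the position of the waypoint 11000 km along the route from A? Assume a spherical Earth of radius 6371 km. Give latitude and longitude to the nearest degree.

The haversine formula gives a central angle δ ≈ 2.519 rad (144.3°) between the endpoints. The total great-circle distance is δ·R ≈ 2.519 × 6371 ≈ 16048 km, so the target fraction is f = 11000/16048 ≈ 0.685.
Interpolate at f ≈ 0.685 with slerp weights a = sin((1−f)δ)/sin δ ≈ 1.221, b = sin(fδ)/sin δ ≈ 1.694.
p = a·p₁ + b·p₂ ≈ (0.313, -0.873, -0.374); φ = arcsin(p_z) ≈ -21.95°, λ = atan2(p_y, p_x) ≈ -70.27°.

≈ 22°S, 70°W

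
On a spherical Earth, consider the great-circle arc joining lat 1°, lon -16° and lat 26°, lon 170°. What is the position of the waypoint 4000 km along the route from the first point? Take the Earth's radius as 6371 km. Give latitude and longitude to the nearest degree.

Write both endpoints as unit vectors p₁, p₂ with components (cos φ cos λ, cos φ sin λ, sin φ).
The central angle between the endpoints is δ = arccos(p₁·p₂) ≈ 2.660 rad (152.4°). The total great-circle distance is δ·R ≈ 2.660 × 6371 ≈ 16944 km, so the target fraction is f = 4000/16944 ≈ 0.236.
Interpolate at f ≈ 0.236 with slerp weights a = sin((1−f)δ)/sin δ ≈ 1.932, b = sin(fδ)/sin δ ≈ 1.267.
p = a·p₁ + b·p₂ ≈ (0.735, -0.335, 0.589); φ = arcsin(p_z) ≈ 36.10°, λ = atan2(p_y, p_x) ≈ -24.47°.

≈ lat 36°, lon -24°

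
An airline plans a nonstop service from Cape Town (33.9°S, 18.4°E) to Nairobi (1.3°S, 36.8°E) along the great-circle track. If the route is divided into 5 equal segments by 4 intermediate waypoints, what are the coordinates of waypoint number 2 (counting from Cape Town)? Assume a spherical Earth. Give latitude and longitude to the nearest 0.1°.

≈ (21.1°S, 26.6°E)

Convert each endpoint to a unit vector on the sphere (x = cos φ cos λ, y = cos φ sin λ, z = sin φ).
The central angle between the endpoints is δ = arccos(p₁·p₂) ≈ 0.643 rad (36.9°).
Interpolate at f = 2/5 with slerp weights a = sin((1−f)δ)/sin δ ≈ 0.628, b = sin(fδ)/sin δ ≈ 0.424.
p = a·p₁ + b·p₂ ≈ (0.834, 0.419, -0.360); φ = arcsin(p_z) ≈ -21.08°, λ = atan2(p_y, p_x) ≈ 26.65°.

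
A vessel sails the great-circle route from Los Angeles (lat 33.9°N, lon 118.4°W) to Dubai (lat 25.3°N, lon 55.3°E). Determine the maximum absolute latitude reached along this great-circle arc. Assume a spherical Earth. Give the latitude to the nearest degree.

The great circle lies in the plane with unit normal n̂ = (p₁ × p₂)/|p₁ × p₂|.
Here n̂_z ≈ +0.096; the vertex latitude is φ_max = arccos|n̂_z| ≈ 84.5°.

≈ 85°N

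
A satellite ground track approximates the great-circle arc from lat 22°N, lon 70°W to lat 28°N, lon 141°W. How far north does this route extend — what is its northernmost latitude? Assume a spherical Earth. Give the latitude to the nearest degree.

The great circle lies in the plane with unit normal n̂ = (p₁ × p₂)/|p₁ × p₂|.
Here n̂_z ≈ -0.863; the vertex latitude is φ_max = arccos|n̂_z| ≈ 30.3°.
Check via Clairaut: cos φ_max = |cos φ₁| · sin C = cos(22.0°)·sin(68.6°) ≈ 0.863, again giving ≈ 30.3°.

≈ 30°N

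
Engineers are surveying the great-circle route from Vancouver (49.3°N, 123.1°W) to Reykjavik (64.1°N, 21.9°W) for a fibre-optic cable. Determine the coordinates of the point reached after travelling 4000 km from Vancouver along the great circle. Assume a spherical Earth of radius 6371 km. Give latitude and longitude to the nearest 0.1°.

≈ 69.0°N, 58.8°W

Write both endpoints as unit vectors p₁, p₂ with components (cos φ cos λ, cos φ sin λ, sin φ).
The central angle between the endpoints is δ = arccos(p₁·p₂) ≈ 0.894 rad (51.2°). The total great-circle distance is δ·R ≈ 0.894 × 6371 ≈ 5693 km, so the target fraction is f = 4000/5693 ≈ 0.703.
Interpolate at f ≈ 0.703 with slerp weights a = sin((1−f)δ)/sin δ ≈ 0.337, b = sin(fδ)/sin δ ≈ 0.754.
p = a·p₁ + b·p₂ ≈ (0.185, -0.307, 0.934); φ = arcsin(p_z) ≈ 68.99°, λ = atan2(p_y, p_x) ≈ -58.85°.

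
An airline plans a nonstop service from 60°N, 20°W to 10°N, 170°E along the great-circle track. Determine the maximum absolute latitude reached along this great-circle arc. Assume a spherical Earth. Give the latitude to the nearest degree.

The great circle lies in the plane with unit normal n̂ = (p₁ × p₂)/|p₁ × p₂|.
Here n̂_z ≈ -0.091; the vertex latitude is φ_max = arccos|n̂_z| ≈ 84.8°.

≈ 85°N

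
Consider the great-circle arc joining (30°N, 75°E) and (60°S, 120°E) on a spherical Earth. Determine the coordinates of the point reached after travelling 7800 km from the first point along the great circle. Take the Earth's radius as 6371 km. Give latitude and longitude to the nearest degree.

The haversine formula gives a central angle δ ≈ 1.698 rad (97.3°) between the endpoints. The total great-circle distance is δ·R ≈ 1.698 × 6371 ≈ 10818 km, so the target fraction is f = 7800/10818 ≈ 0.721.
Interpolate at f ≈ 0.721 with slerp weights a = sin((1−f)δ)/sin δ ≈ 0.460, b = sin(fδ)/sin δ ≈ 0.948.
p = a·p₁ + b·p₂ ≈ (-0.134, 0.795, -0.591); φ = arcsin(p_z) ≈ -36.25°, λ = atan2(p_y, p_x) ≈ 99.56°.

≈ (36°S, 100°E)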